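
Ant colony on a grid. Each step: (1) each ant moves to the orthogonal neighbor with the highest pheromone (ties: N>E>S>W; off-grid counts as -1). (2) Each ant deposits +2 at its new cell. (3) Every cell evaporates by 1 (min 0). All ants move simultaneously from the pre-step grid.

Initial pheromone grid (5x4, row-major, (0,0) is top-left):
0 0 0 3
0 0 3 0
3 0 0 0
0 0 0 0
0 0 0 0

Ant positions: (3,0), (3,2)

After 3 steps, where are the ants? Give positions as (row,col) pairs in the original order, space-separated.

Step 1: ant0:(3,0)->N->(2,0) | ant1:(3,2)->N->(2,2)
  grid max=4 at (2,0)
Step 2: ant0:(2,0)->N->(1,0) | ant1:(2,2)->N->(1,2)
  grid max=3 at (1,2)
Step 3: ant0:(1,0)->S->(2,0) | ant1:(1,2)->N->(0,2)
  grid max=4 at (2,0)

(2,0) (0,2)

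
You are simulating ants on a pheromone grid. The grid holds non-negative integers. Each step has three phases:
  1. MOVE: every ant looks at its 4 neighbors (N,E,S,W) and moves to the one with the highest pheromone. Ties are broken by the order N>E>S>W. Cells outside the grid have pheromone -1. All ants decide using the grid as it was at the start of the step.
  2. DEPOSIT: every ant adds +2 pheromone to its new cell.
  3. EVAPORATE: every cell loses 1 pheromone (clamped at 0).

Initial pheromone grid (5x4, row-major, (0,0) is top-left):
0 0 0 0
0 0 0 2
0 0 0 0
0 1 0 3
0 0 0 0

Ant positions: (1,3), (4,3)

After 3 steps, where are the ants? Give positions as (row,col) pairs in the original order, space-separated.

Step 1: ant0:(1,3)->N->(0,3) | ant1:(4,3)->N->(3,3)
  grid max=4 at (3,3)
Step 2: ant0:(0,3)->S->(1,3) | ant1:(3,3)->N->(2,3)
  grid max=3 at (3,3)
Step 3: ant0:(1,3)->S->(2,3) | ant1:(2,3)->S->(3,3)
  grid max=4 at (3,3)

(2,3) (3,3)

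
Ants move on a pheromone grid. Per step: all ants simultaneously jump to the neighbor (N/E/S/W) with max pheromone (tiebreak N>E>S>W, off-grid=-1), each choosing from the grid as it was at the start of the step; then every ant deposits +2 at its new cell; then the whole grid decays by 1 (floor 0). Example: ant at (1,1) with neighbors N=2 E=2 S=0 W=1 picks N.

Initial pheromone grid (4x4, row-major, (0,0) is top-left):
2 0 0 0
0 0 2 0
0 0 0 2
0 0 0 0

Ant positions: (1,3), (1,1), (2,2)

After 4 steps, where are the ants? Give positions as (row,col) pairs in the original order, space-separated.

Step 1: ant0:(1,3)->S->(2,3) | ant1:(1,1)->E->(1,2) | ant2:(2,2)->N->(1,2)
  grid max=5 at (1,2)
Step 2: ant0:(2,3)->N->(1,3) | ant1:(1,2)->N->(0,2) | ant2:(1,2)->N->(0,2)
  grid max=4 at (1,2)
Step 3: ant0:(1,3)->W->(1,2) | ant1:(0,2)->S->(1,2) | ant2:(0,2)->S->(1,2)
  grid max=9 at (1,2)
Step 4: ant0:(1,2)->N->(0,2) | ant1:(1,2)->N->(0,2) | ant2:(1,2)->N->(0,2)
  grid max=8 at (1,2)

(0,2) (0,2) (0,2)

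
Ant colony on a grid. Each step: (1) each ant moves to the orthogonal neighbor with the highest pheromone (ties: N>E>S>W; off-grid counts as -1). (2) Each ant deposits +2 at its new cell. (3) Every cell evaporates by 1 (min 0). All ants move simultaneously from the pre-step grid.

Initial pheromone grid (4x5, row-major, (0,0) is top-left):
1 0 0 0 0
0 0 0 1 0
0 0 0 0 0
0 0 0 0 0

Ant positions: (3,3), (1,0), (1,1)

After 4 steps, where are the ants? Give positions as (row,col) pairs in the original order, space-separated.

Step 1: ant0:(3,3)->N->(2,3) | ant1:(1,0)->N->(0,0) | ant2:(1,1)->N->(0,1)
  grid max=2 at (0,0)
Step 2: ant0:(2,3)->N->(1,3) | ant1:(0,0)->E->(0,1) | ant2:(0,1)->W->(0,0)
  grid max=3 at (0,0)
Step 3: ant0:(1,3)->N->(0,3) | ant1:(0,1)->W->(0,0) | ant2:(0,0)->E->(0,1)
  grid max=4 at (0,0)
Step 4: ant0:(0,3)->E->(0,4) | ant1:(0,0)->E->(0,1) | ant2:(0,1)->W->(0,0)
  grid max=5 at (0,0)

(0,4) (0,1) (0,0)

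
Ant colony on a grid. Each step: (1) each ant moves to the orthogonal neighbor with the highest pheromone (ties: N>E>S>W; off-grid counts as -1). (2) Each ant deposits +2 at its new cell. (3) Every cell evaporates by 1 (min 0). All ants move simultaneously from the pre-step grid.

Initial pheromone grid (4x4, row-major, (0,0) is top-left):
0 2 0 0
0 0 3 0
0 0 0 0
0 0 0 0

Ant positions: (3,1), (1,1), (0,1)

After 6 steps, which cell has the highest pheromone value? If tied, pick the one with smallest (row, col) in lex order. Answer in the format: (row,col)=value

Answer: (1,2)=13

Derivation:
Step 1: ant0:(3,1)->N->(2,1) | ant1:(1,1)->E->(1,2) | ant2:(0,1)->E->(0,2)
  grid max=4 at (1,2)
Step 2: ant0:(2,1)->N->(1,1) | ant1:(1,2)->N->(0,2) | ant2:(0,2)->S->(1,2)
  grid max=5 at (1,2)
Step 3: ant0:(1,1)->E->(1,2) | ant1:(0,2)->S->(1,2) | ant2:(1,2)->N->(0,2)
  grid max=8 at (1,2)
Step 4: ant0:(1,2)->N->(0,2) | ant1:(1,2)->N->(0,2) | ant2:(0,2)->S->(1,2)
  grid max=9 at (1,2)
Step 5: ant0:(0,2)->S->(1,2) | ant1:(0,2)->S->(1,2) | ant2:(1,2)->N->(0,2)
  grid max=12 at (1,2)
Step 6: ant0:(1,2)->N->(0,2) | ant1:(1,2)->N->(0,2) | ant2:(0,2)->S->(1,2)
  grid max=13 at (1,2)
Final grid:
  0 0 10 0
  0 0 13 0
  0 0 0 0
  0 0 0 0
Max pheromone 13 at (1,2)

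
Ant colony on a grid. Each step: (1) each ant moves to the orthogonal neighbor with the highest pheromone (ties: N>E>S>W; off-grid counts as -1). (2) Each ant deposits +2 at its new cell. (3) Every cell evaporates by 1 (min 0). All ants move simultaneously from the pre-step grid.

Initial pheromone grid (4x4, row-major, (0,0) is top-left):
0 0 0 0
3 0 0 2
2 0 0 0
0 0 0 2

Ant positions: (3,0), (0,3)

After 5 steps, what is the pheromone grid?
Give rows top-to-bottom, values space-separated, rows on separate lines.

After step 1: ants at (2,0),(1,3)
  0 0 0 0
  2 0 0 3
  3 0 0 0
  0 0 0 1
After step 2: ants at (1,0),(0,3)
  0 0 0 1
  3 0 0 2
  2 0 0 0
  0 0 0 0
After step 3: ants at (2,0),(1,3)
  0 0 0 0
  2 0 0 3
  3 0 0 0
  0 0 0 0
After step 4: ants at (1,0),(0,3)
  0 0 0 1
  3 0 0 2
  2 0 0 0
  0 0 0 0
After step 5: ants at (2,0),(1,3)
  0 0 0 0
  2 0 0 3
  3 0 0 0
  0 0 0 0

0 0 0 0
2 0 0 3
3 0 0 0
0 0 0 0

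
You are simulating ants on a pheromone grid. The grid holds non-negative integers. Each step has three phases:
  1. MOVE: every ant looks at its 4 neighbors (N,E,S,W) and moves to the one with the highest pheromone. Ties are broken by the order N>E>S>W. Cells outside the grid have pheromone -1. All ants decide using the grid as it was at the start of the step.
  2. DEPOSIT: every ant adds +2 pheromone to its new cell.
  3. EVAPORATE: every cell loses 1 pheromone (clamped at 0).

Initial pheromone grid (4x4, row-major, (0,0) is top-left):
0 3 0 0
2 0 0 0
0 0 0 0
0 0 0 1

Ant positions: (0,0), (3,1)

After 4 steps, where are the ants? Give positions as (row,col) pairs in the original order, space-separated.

Step 1: ant0:(0,0)->E->(0,1) | ant1:(3,1)->N->(2,1)
  grid max=4 at (0,1)
Step 2: ant0:(0,1)->E->(0,2) | ant1:(2,1)->N->(1,1)
  grid max=3 at (0,1)
Step 3: ant0:(0,2)->W->(0,1) | ant1:(1,1)->N->(0,1)
  grid max=6 at (0,1)
Step 4: ant0:(0,1)->E->(0,2) | ant1:(0,1)->E->(0,2)
  grid max=5 at (0,1)

(0,2) (0,2)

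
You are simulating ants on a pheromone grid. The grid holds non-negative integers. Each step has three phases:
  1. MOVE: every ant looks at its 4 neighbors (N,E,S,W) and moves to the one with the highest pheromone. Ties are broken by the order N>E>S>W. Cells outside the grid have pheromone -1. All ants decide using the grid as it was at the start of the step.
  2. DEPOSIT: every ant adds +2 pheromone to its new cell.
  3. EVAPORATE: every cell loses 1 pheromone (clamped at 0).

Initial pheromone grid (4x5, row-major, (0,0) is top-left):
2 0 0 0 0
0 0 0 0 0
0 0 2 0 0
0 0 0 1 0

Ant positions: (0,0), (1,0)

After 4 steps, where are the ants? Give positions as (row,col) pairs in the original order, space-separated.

Step 1: ant0:(0,0)->E->(0,1) | ant1:(1,0)->N->(0,0)
  grid max=3 at (0,0)
Step 2: ant0:(0,1)->W->(0,0) | ant1:(0,0)->E->(0,1)
  grid max=4 at (0,0)
Step 3: ant0:(0,0)->E->(0,1) | ant1:(0,1)->W->(0,0)
  grid max=5 at (0,0)
Step 4: ant0:(0,1)->W->(0,0) | ant1:(0,0)->E->(0,1)
  grid max=6 at (0,0)

(0,0) (0,1)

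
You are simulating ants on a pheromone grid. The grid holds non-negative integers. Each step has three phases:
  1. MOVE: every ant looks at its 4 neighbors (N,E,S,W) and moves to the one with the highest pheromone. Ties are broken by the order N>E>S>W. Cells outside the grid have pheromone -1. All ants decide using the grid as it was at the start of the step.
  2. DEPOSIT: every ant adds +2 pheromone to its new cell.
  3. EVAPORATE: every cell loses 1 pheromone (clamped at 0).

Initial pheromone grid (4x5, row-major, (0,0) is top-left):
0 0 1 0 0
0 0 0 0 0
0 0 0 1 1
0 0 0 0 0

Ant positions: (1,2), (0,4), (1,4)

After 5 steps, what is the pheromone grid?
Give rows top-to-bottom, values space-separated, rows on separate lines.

After step 1: ants at (0,2),(1,4),(2,4)
  0 0 2 0 0
  0 0 0 0 1
  0 0 0 0 2
  0 0 0 0 0
After step 2: ants at (0,3),(2,4),(1,4)
  0 0 1 1 0
  0 0 0 0 2
  0 0 0 0 3
  0 0 0 0 0
After step 3: ants at (0,2),(1,4),(2,4)
  0 0 2 0 0
  0 0 0 0 3
  0 0 0 0 4
  0 0 0 0 0
After step 4: ants at (0,3),(2,4),(1,4)
  0 0 1 1 0
  0 0 0 0 4
  0 0 0 0 5
  0 0 0 0 0
After step 5: ants at (0,2),(1,4),(2,4)
  0 0 2 0 0
  0 0 0 0 5
  0 0 0 0 6
  0 0 0 0 0

0 0 2 0 0
0 0 0 0 5
0 0 0 0 6
0 0 0 0 0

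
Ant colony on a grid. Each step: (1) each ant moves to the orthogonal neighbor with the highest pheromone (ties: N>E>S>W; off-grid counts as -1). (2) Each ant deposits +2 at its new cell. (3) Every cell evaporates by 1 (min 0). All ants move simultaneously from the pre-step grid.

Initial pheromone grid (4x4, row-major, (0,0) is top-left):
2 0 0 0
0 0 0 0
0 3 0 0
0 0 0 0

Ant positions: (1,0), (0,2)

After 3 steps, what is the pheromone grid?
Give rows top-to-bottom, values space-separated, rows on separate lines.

After step 1: ants at (0,0),(0,3)
  3 0 0 1
  0 0 0 0
  0 2 0 0
  0 0 0 0
After step 2: ants at (0,1),(1,3)
  2 1 0 0
  0 0 0 1
  0 1 0 0
  0 0 0 0
After step 3: ants at (0,0),(0,3)
  3 0 0 1
  0 0 0 0
  0 0 0 0
  0 0 0 0

3 0 0 1
0 0 0 0
0 0 0 0
0 0 0 0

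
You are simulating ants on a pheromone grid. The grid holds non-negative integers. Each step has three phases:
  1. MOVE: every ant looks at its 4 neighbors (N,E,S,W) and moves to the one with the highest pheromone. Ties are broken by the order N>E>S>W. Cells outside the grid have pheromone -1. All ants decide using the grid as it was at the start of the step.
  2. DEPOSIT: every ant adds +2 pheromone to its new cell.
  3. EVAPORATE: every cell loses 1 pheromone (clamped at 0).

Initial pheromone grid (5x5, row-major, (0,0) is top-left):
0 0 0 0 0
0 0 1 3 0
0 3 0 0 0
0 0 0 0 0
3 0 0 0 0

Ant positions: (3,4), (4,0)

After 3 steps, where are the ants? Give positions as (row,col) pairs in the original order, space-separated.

Step 1: ant0:(3,4)->N->(2,4) | ant1:(4,0)->N->(3,0)
  grid max=2 at (1,3)
Step 2: ant0:(2,4)->N->(1,4) | ant1:(3,0)->S->(4,0)
  grid max=3 at (4,0)
Step 3: ant0:(1,4)->W->(1,3) | ant1:(4,0)->N->(3,0)
  grid max=2 at (1,3)

(1,3) (3,0)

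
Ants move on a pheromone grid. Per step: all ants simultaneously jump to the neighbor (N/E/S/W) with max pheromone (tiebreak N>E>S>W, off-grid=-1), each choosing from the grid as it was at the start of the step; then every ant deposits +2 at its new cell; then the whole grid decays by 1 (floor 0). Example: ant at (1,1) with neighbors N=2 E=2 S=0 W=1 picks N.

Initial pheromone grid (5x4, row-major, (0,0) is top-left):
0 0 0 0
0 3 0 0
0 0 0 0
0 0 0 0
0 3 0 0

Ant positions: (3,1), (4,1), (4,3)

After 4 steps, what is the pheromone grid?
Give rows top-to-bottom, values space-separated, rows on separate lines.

After step 1: ants at (4,1),(3,1),(3,3)
  0 0 0 0
  0 2 0 0
  0 0 0 0
  0 1 0 1
  0 4 0 0
After step 2: ants at (3,1),(4,1),(2,3)
  0 0 0 0
  0 1 0 0
  0 0 0 1
  0 2 0 0
  0 5 0 0
After step 3: ants at (4,1),(3,1),(1,3)
  0 0 0 0
  0 0 0 1
  0 0 0 0
  0 3 0 0
  0 6 0 0
After step 4: ants at (3,1),(4,1),(0,3)
  0 0 0 1
  0 0 0 0
  0 0 0 0
  0 4 0 0
  0 7 0 0

0 0 0 1
0 0 0 0
0 0 0 0
0 4 0 0
0 7 0 0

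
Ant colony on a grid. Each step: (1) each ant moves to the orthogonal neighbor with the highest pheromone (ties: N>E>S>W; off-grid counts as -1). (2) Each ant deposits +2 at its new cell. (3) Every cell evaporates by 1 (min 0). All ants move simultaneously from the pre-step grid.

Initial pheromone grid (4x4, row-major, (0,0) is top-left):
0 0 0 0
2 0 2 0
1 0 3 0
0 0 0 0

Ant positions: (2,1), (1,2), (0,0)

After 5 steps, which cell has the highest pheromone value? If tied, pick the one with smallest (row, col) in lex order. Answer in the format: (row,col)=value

Step 1: ant0:(2,1)->E->(2,2) | ant1:(1,2)->S->(2,2) | ant2:(0,0)->S->(1,0)
  grid max=6 at (2,2)
Step 2: ant0:(2,2)->N->(1,2) | ant1:(2,2)->N->(1,2) | ant2:(1,0)->N->(0,0)
  grid max=5 at (2,2)
Step 3: ant0:(1,2)->S->(2,2) | ant1:(1,2)->S->(2,2) | ant2:(0,0)->S->(1,0)
  grid max=8 at (2,2)
Step 4: ant0:(2,2)->N->(1,2) | ant1:(2,2)->N->(1,2) | ant2:(1,0)->N->(0,0)
  grid max=7 at (2,2)
Step 5: ant0:(1,2)->S->(2,2) | ant1:(1,2)->S->(2,2) | ant2:(0,0)->S->(1,0)
  grid max=10 at (2,2)
Final grid:
  0 0 0 0
  3 0 5 0
  0 0 10 0
  0 0 0 0
Max pheromone 10 at (2,2)

Answer: (2,2)=10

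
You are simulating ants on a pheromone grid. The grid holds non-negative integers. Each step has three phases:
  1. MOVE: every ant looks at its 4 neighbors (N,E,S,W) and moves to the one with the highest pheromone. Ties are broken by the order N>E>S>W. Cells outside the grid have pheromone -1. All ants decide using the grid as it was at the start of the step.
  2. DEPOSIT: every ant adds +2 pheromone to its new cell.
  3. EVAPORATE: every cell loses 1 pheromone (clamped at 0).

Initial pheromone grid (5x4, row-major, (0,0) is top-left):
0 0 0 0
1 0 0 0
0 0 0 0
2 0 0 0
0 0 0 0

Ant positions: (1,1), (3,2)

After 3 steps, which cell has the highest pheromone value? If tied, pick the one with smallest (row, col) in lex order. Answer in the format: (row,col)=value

Answer: (1,0)=2

Derivation:
Step 1: ant0:(1,1)->W->(1,0) | ant1:(3,2)->N->(2,2)
  grid max=2 at (1,0)
Step 2: ant0:(1,0)->N->(0,0) | ant1:(2,2)->N->(1,2)
  grid max=1 at (0,0)
Step 3: ant0:(0,0)->S->(1,0) | ant1:(1,2)->N->(0,2)
  grid max=2 at (1,0)
Final grid:
  0 0 1 0
  2 0 0 0
  0 0 0 0
  0 0 0 0
  0 0 0 0
Max pheromone 2 at (1,0)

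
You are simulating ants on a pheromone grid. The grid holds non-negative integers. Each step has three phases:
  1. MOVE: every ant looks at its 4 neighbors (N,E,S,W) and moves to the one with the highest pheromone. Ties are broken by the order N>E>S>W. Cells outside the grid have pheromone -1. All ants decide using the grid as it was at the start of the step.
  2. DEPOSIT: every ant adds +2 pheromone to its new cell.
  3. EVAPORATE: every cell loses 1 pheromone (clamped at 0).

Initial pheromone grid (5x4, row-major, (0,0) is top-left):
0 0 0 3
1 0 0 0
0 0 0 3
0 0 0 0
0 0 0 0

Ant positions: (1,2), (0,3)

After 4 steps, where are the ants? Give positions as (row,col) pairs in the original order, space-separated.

Step 1: ant0:(1,2)->N->(0,2) | ant1:(0,3)->S->(1,3)
  grid max=2 at (0,3)
Step 2: ant0:(0,2)->E->(0,3) | ant1:(1,3)->N->(0,3)
  grid max=5 at (0,3)
Step 3: ant0:(0,3)->S->(1,3) | ant1:(0,3)->S->(1,3)
  grid max=4 at (0,3)
Step 4: ant0:(1,3)->N->(0,3) | ant1:(1,3)->N->(0,3)
  grid max=7 at (0,3)

(0,3) (0,3)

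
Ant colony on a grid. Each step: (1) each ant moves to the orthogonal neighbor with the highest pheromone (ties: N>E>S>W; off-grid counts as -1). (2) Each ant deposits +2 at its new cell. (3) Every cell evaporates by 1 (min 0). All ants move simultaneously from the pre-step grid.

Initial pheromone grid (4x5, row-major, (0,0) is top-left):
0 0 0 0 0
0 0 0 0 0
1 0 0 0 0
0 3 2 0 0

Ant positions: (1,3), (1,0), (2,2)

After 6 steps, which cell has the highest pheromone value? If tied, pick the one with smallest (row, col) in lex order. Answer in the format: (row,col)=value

Answer: (3,1)=3

Derivation:
Step 1: ant0:(1,3)->N->(0,3) | ant1:(1,0)->S->(2,0) | ant2:(2,2)->S->(3,2)
  grid max=3 at (3,2)
Step 2: ant0:(0,3)->E->(0,4) | ant1:(2,0)->N->(1,0) | ant2:(3,2)->W->(3,1)
  grid max=3 at (3,1)
Step 3: ant0:(0,4)->S->(1,4) | ant1:(1,0)->S->(2,0) | ant2:(3,1)->E->(3,2)
  grid max=3 at (3,2)
Step 4: ant0:(1,4)->N->(0,4) | ant1:(2,0)->N->(1,0) | ant2:(3,2)->W->(3,1)
  grid max=3 at (3,1)
Step 5: ant0:(0,4)->S->(1,4) | ant1:(1,0)->S->(2,0) | ant2:(3,1)->E->(3,2)
  grid max=3 at (3,2)
Step 6: ant0:(1,4)->N->(0,4) | ant1:(2,0)->N->(1,0) | ant2:(3,2)->W->(3,1)
  grid max=3 at (3,1)
Final grid:
  0 0 0 0 1
  1 0 0 0 0
  1 0 0 0 0
  0 3 2 0 0
Max pheromone 3 at (3,1)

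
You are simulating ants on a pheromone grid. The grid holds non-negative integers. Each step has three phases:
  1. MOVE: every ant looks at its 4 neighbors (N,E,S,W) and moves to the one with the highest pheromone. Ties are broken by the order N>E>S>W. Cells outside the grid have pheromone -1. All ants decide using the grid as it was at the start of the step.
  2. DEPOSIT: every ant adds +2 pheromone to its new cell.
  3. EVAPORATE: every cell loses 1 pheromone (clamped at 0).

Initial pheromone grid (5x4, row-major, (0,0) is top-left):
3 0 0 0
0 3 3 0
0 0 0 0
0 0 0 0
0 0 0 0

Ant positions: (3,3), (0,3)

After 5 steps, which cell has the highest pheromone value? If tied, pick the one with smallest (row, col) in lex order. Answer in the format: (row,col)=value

Step 1: ant0:(3,3)->N->(2,3) | ant1:(0,3)->S->(1,3)
  grid max=2 at (0,0)
Step 2: ant0:(2,3)->N->(1,3) | ant1:(1,3)->W->(1,2)
  grid max=3 at (1,2)
Step 3: ant0:(1,3)->W->(1,2) | ant1:(1,2)->E->(1,3)
  grid max=4 at (1,2)
Step 4: ant0:(1,2)->E->(1,3) | ant1:(1,3)->W->(1,2)
  grid max=5 at (1,2)
Step 5: ant0:(1,3)->W->(1,2) | ant1:(1,2)->E->(1,3)
  grid max=6 at (1,2)
Final grid:
  0 0 0 0
  0 0 6 5
  0 0 0 0
  0 0 0 0
  0 0 0 0
Max pheromone 6 at (1,2)

Answer: (1,2)=6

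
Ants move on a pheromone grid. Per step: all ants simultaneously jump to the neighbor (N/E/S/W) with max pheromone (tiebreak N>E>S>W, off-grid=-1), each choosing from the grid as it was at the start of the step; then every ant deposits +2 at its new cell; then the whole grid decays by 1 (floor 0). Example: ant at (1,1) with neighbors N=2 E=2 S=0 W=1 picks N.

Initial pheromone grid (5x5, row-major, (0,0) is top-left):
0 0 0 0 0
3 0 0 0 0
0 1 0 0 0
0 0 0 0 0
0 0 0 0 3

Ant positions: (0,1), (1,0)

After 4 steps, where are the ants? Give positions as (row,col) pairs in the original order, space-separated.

Step 1: ant0:(0,1)->E->(0,2) | ant1:(1,0)->N->(0,0)
  grid max=2 at (1,0)
Step 2: ant0:(0,2)->E->(0,3) | ant1:(0,0)->S->(1,0)
  grid max=3 at (1,0)
Step 3: ant0:(0,3)->E->(0,4) | ant1:(1,0)->N->(0,0)
  grid max=2 at (1,0)
Step 4: ant0:(0,4)->S->(1,4) | ant1:(0,0)->S->(1,0)
  grid max=3 at (1,0)

(1,4) (1,0)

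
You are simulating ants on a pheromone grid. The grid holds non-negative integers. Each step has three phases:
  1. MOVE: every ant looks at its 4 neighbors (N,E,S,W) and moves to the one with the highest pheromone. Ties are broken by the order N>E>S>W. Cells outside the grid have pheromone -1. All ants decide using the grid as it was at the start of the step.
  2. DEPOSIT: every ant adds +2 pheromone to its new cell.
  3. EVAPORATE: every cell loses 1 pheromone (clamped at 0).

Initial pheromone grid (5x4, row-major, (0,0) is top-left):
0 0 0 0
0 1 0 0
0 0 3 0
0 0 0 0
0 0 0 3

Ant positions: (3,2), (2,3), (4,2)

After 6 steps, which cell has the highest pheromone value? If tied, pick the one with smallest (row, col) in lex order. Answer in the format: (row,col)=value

Answer: (2,2)=9

Derivation:
Step 1: ant0:(3,2)->N->(2,2) | ant1:(2,3)->W->(2,2) | ant2:(4,2)->E->(4,3)
  grid max=6 at (2,2)
Step 2: ant0:(2,2)->N->(1,2) | ant1:(2,2)->N->(1,2) | ant2:(4,3)->N->(3,3)
  grid max=5 at (2,2)
Step 3: ant0:(1,2)->S->(2,2) | ant1:(1,2)->S->(2,2) | ant2:(3,3)->S->(4,3)
  grid max=8 at (2,2)
Step 4: ant0:(2,2)->N->(1,2) | ant1:(2,2)->N->(1,2) | ant2:(4,3)->N->(3,3)
  grid max=7 at (2,2)
Step 5: ant0:(1,2)->S->(2,2) | ant1:(1,2)->S->(2,2) | ant2:(3,3)->S->(4,3)
  grid max=10 at (2,2)
Step 6: ant0:(2,2)->N->(1,2) | ant1:(2,2)->N->(1,2) | ant2:(4,3)->N->(3,3)
  grid max=9 at (2,2)
Final grid:
  0 0 0 0
  0 0 7 0
  0 0 9 0
  0 0 0 1
  0 0 0 3
Max pheromone 9 at (2,2)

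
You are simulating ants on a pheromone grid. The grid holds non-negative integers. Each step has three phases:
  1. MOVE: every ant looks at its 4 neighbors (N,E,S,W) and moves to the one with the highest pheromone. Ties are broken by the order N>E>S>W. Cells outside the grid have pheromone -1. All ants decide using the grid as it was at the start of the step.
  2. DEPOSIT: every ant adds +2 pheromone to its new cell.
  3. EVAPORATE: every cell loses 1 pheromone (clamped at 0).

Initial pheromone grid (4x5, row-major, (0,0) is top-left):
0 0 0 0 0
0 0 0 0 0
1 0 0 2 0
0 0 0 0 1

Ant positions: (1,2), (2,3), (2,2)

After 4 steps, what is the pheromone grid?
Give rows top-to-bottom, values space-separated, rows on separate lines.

After step 1: ants at (0,2),(1,3),(2,3)
  0 0 1 0 0
  0 0 0 1 0
  0 0 0 3 0
  0 0 0 0 0
After step 2: ants at (0,3),(2,3),(1,3)
  0 0 0 1 0
  0 0 0 2 0
  0 0 0 4 0
  0 0 0 0 0
After step 3: ants at (1,3),(1,3),(2,3)
  0 0 0 0 0
  0 0 0 5 0
  0 0 0 5 0
  0 0 0 0 0
After step 4: ants at (2,3),(2,3),(1,3)
  0 0 0 0 0
  0 0 0 6 0
  0 0 0 8 0
  0 0 0 0 0

0 0 0 0 0
0 0 0 6 0
0 0 0 8 0
0 0 0 0 0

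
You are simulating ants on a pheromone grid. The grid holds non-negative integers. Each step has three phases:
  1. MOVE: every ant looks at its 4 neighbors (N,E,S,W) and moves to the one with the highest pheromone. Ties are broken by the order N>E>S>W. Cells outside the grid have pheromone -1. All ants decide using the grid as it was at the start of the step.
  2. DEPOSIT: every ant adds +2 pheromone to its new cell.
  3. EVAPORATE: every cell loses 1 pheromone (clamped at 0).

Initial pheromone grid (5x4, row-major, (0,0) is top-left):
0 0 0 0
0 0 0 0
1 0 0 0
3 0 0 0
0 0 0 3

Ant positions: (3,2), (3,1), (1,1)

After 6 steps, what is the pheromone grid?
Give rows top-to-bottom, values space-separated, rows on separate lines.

After step 1: ants at (2,2),(3,0),(0,1)
  0 1 0 0
  0 0 0 0
  0 0 1 0
  4 0 0 0
  0 0 0 2
After step 2: ants at (1,2),(2,0),(0,2)
  0 0 1 0
  0 0 1 0
  1 0 0 0
  3 0 0 0
  0 0 0 1
After step 3: ants at (0,2),(3,0),(1,2)
  0 0 2 0
  0 0 2 0
  0 0 0 0
  4 0 0 0
  0 0 0 0
After step 4: ants at (1,2),(2,0),(0,2)
  0 0 3 0
  0 0 3 0
  1 0 0 0
  3 0 0 0
  0 0 0 0
After step 5: ants at (0,2),(3,0),(1,2)
  0 0 4 0
  0 0 4 0
  0 0 0 0
  4 0 0 0
  0 0 0 0
After step 6: ants at (1,2),(2,0),(0,2)
  0 0 5 0
  0 0 5 0
  1 0 0 0
  3 0 0 0
  0 0 0 0

0 0 5 0
0 0 5 0
1 0 0 0
3 0 0 0
0 0 0 0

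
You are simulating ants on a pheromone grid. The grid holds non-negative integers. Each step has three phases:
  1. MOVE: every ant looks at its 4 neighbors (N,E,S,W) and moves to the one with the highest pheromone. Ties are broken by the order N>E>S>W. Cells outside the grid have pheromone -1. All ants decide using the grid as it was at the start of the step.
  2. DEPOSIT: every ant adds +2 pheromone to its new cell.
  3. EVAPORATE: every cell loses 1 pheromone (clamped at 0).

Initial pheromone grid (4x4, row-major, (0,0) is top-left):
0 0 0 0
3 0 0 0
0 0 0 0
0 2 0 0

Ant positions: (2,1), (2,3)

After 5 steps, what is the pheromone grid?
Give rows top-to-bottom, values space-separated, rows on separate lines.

After step 1: ants at (3,1),(1,3)
  0 0 0 0
  2 0 0 1
  0 0 0 0
  0 3 0 0
After step 2: ants at (2,1),(0,3)
  0 0 0 1
  1 0 0 0
  0 1 0 0
  0 2 0 0
After step 3: ants at (3,1),(1,3)
  0 0 0 0
  0 0 0 1
  0 0 0 0
  0 3 0 0
After step 4: ants at (2,1),(0,3)
  0 0 0 1
  0 0 0 0
  0 1 0 0
  0 2 0 0
After step 5: ants at (3,1),(1,3)
  0 0 0 0
  0 0 0 1
  0 0 0 0
  0 3 0 0

0 0 0 0
0 0 0 1
0 0 0 0
0 3 0 0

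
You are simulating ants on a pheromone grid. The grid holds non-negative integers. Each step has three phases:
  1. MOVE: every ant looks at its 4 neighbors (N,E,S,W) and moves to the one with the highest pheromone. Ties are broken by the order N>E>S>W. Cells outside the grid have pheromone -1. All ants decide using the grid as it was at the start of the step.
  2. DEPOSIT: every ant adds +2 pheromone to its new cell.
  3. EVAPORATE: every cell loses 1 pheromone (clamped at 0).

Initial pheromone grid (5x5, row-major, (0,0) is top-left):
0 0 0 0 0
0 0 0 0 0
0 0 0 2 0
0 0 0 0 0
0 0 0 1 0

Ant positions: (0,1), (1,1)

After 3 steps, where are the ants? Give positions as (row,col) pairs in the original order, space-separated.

Step 1: ant0:(0,1)->E->(0,2) | ant1:(1,1)->N->(0,1)
  grid max=1 at (0,1)
Step 2: ant0:(0,2)->W->(0,1) | ant1:(0,1)->E->(0,2)
  grid max=2 at (0,1)
Step 3: ant0:(0,1)->E->(0,2) | ant1:(0,2)->W->(0,1)
  grid max=3 at (0,1)

(0,2) (0,1)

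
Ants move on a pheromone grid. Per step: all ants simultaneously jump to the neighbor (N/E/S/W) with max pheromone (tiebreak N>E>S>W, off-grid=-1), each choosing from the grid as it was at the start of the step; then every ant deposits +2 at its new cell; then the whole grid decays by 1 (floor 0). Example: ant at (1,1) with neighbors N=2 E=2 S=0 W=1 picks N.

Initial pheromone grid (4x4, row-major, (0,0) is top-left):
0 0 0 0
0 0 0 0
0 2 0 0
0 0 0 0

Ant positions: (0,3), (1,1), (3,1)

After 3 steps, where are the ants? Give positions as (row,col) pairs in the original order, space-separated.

Step 1: ant0:(0,3)->S->(1,3) | ant1:(1,1)->S->(2,1) | ant2:(3,1)->N->(2,1)
  grid max=5 at (2,1)
Step 2: ant0:(1,3)->N->(0,3) | ant1:(2,1)->N->(1,1) | ant2:(2,1)->N->(1,1)
  grid max=4 at (2,1)
Step 3: ant0:(0,3)->S->(1,3) | ant1:(1,1)->S->(2,1) | ant2:(1,1)->S->(2,1)
  grid max=7 at (2,1)

(1,3) (2,1) (2,1)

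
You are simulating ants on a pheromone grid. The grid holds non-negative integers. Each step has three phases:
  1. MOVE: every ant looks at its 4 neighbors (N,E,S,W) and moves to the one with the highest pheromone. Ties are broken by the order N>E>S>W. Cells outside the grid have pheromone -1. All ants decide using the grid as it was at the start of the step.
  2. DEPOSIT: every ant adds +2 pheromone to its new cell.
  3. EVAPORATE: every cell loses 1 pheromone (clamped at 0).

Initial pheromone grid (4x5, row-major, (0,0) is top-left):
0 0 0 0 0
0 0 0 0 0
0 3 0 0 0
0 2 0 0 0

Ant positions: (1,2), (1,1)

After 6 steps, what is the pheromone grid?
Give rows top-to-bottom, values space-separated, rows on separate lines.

After step 1: ants at (0,2),(2,1)
  0 0 1 0 0
  0 0 0 0 0
  0 4 0 0 0
  0 1 0 0 0
After step 2: ants at (0,3),(3,1)
  0 0 0 1 0
  0 0 0 0 0
  0 3 0 0 0
  0 2 0 0 0
After step 3: ants at (0,4),(2,1)
  0 0 0 0 1
  0 0 0 0 0
  0 4 0 0 0
  0 1 0 0 0
After step 4: ants at (1,4),(3,1)
  0 0 0 0 0
  0 0 0 0 1
  0 3 0 0 0
  0 2 0 0 0
After step 5: ants at (0,4),(2,1)
  0 0 0 0 1
  0 0 0 0 0
  0 4 0 0 0
  0 1 0 0 0
After step 6: ants at (1,4),(3,1)
  0 0 0 0 0
  0 0 0 0 1
  0 3 0 0 0
  0 2 0 0 0

0 0 0 0 0
0 0 0 0 1
0 3 0 0 0
0 2 0 0 0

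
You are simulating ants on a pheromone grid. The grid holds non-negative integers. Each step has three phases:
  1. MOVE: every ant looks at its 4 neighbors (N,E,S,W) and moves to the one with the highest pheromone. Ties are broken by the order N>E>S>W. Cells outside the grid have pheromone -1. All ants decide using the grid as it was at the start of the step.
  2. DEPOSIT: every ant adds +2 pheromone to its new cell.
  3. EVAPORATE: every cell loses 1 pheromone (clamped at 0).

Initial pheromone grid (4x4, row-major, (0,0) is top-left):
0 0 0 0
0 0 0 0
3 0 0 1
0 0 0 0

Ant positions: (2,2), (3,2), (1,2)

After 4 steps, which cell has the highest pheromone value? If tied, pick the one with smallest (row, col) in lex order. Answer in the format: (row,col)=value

Step 1: ant0:(2,2)->E->(2,3) | ant1:(3,2)->N->(2,2) | ant2:(1,2)->N->(0,2)
  grid max=2 at (2,0)
Step 2: ant0:(2,3)->W->(2,2) | ant1:(2,2)->E->(2,3) | ant2:(0,2)->E->(0,3)
  grid max=3 at (2,3)
Step 3: ant0:(2,2)->E->(2,3) | ant1:(2,3)->W->(2,2) | ant2:(0,3)->S->(1,3)
  grid max=4 at (2,3)
Step 4: ant0:(2,3)->W->(2,2) | ant1:(2,2)->E->(2,3) | ant2:(1,3)->S->(2,3)
  grid max=7 at (2,3)
Final grid:
  0 0 0 0
  0 0 0 0
  0 0 4 7
  0 0 0 0
Max pheromone 7 at (2,3)

Answer: (2,3)=7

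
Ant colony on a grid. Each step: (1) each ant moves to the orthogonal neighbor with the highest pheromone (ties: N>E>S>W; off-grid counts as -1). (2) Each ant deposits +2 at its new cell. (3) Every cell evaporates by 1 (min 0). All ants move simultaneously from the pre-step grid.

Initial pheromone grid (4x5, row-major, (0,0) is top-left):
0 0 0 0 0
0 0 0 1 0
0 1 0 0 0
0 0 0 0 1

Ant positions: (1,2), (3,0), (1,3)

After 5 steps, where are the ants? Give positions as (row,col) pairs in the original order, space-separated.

Step 1: ant0:(1,2)->E->(1,3) | ant1:(3,0)->N->(2,0) | ant2:(1,3)->N->(0,3)
  grid max=2 at (1,3)
Step 2: ant0:(1,3)->N->(0,3) | ant1:(2,0)->N->(1,0) | ant2:(0,3)->S->(1,3)
  grid max=3 at (1,3)
Step 3: ant0:(0,3)->S->(1,3) | ant1:(1,0)->N->(0,0) | ant2:(1,3)->N->(0,3)
  grid max=4 at (1,3)
Step 4: ant0:(1,3)->N->(0,3) | ant1:(0,0)->E->(0,1) | ant2:(0,3)->S->(1,3)
  grid max=5 at (1,3)
Step 5: ant0:(0,3)->S->(1,3) | ant1:(0,1)->E->(0,2) | ant2:(1,3)->N->(0,3)
  grid max=6 at (1,3)

(1,3) (0,2) (0,3)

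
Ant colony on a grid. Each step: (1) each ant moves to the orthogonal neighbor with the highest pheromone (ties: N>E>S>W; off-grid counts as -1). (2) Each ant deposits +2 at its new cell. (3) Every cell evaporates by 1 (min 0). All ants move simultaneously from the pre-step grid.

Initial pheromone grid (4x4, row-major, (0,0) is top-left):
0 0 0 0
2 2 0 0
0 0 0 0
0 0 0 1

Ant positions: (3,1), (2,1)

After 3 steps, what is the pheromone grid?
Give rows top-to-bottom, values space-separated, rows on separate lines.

After step 1: ants at (2,1),(1,1)
  0 0 0 0
  1 3 0 0
  0 1 0 0
  0 0 0 0
After step 2: ants at (1,1),(2,1)
  0 0 0 0
  0 4 0 0
  0 2 0 0
  0 0 0 0
After step 3: ants at (2,1),(1,1)
  0 0 0 0
  0 5 0 0
  0 3 0 0
  0 0 0 0

0 0 0 0
0 5 0 0
0 3 0 0
0 0 0 0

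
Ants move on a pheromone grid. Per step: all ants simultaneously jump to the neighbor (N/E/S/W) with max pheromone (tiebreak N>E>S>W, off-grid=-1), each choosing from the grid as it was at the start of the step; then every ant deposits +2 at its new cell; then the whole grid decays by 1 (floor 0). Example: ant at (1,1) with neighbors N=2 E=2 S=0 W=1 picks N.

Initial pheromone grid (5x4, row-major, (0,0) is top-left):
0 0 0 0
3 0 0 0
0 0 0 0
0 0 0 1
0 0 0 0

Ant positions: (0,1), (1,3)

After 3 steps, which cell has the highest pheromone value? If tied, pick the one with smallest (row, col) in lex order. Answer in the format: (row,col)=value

Step 1: ant0:(0,1)->E->(0,2) | ant1:(1,3)->N->(0,3)
  grid max=2 at (1,0)
Step 2: ant0:(0,2)->E->(0,3) | ant1:(0,3)->W->(0,2)
  grid max=2 at (0,2)
Step 3: ant0:(0,3)->W->(0,2) | ant1:(0,2)->E->(0,3)
  grid max=3 at (0,2)
Final grid:
  0 0 3 3
  0 0 0 0
  0 0 0 0
  0 0 0 0
  0 0 0 0
Max pheromone 3 at (0,2)

Answer: (0,2)=3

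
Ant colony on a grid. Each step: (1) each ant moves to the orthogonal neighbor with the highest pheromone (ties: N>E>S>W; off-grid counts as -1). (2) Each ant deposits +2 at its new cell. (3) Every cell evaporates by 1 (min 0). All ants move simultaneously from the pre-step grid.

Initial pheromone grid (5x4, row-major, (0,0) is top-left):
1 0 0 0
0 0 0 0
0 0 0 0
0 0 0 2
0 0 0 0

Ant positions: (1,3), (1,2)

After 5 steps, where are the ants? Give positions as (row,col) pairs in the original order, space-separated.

Step 1: ant0:(1,3)->N->(0,3) | ant1:(1,2)->N->(0,2)
  grid max=1 at (0,2)
Step 2: ant0:(0,3)->W->(0,2) | ant1:(0,2)->E->(0,3)
  grid max=2 at (0,2)
Step 3: ant0:(0,2)->E->(0,3) | ant1:(0,3)->W->(0,2)
  grid max=3 at (0,2)
Step 4: ant0:(0,3)->W->(0,2) | ant1:(0,2)->E->(0,3)
  grid max=4 at (0,2)
Step 5: ant0:(0,2)->E->(0,3) | ant1:(0,3)->W->(0,2)
  grid max=5 at (0,2)

(0,3) (0,2)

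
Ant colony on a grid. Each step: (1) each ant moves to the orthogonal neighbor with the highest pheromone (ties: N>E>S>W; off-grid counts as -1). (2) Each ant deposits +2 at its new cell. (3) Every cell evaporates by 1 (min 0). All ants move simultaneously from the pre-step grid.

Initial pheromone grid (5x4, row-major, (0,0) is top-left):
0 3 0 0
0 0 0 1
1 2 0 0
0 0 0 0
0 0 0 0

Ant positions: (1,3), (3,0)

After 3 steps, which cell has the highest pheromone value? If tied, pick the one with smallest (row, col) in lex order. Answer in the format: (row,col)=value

Step 1: ant0:(1,3)->N->(0,3) | ant1:(3,0)->N->(2,0)
  grid max=2 at (0,1)
Step 2: ant0:(0,3)->S->(1,3) | ant1:(2,0)->E->(2,1)
  grid max=2 at (2,1)
Step 3: ant0:(1,3)->N->(0,3) | ant1:(2,1)->W->(2,0)
  grid max=2 at (2,0)
Final grid:
  0 0 0 1
  0 0 0 0
  2 1 0 0
  0 0 0 0
  0 0 0 0
Max pheromone 2 at (2,0)

Answer: (2,0)=2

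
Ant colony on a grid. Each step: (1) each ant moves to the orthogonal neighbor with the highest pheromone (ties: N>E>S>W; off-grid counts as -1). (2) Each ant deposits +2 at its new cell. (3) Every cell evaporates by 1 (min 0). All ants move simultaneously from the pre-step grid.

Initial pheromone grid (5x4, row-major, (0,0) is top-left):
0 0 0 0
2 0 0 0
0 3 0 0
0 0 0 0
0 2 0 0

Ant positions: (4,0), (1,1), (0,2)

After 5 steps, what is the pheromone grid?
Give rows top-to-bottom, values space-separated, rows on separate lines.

After step 1: ants at (4,1),(2,1),(0,3)
  0 0 0 1
  1 0 0 0
  0 4 0 0
  0 0 0 0
  0 3 0 0
After step 2: ants at (3,1),(1,1),(1,3)
  0 0 0 0
  0 1 0 1
  0 3 0 0
  0 1 0 0
  0 2 0 0
After step 3: ants at (2,1),(2,1),(0,3)
  0 0 0 1
  0 0 0 0
  0 6 0 0
  0 0 0 0
  0 1 0 0
After step 4: ants at (1,1),(1,1),(1,3)
  0 0 0 0
  0 3 0 1
  0 5 0 0
  0 0 0 0
  0 0 0 0
After step 5: ants at (2,1),(2,1),(0,3)
  0 0 0 1
  0 2 0 0
  0 8 0 0
  0 0 0 0
  0 0 0 0

0 0 0 1
0 2 0 0
0 8 0 0
0 0 0 0
0 0 0 0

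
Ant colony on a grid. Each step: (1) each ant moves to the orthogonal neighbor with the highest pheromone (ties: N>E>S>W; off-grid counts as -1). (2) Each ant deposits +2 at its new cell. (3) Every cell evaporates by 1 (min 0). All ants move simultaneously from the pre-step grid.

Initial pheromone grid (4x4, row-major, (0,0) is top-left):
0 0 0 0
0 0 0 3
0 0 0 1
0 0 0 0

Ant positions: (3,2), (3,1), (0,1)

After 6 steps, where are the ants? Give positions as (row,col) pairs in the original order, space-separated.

Step 1: ant0:(3,2)->N->(2,2) | ant1:(3,1)->N->(2,1) | ant2:(0,1)->E->(0,2)
  grid max=2 at (1,3)
Step 2: ant0:(2,2)->W->(2,1) | ant1:(2,1)->E->(2,2) | ant2:(0,2)->E->(0,3)
  grid max=2 at (2,1)
Step 3: ant0:(2,1)->E->(2,2) | ant1:(2,2)->W->(2,1) | ant2:(0,3)->S->(1,3)
  grid max=3 at (2,1)
Step 4: ant0:(2,2)->W->(2,1) | ant1:(2,1)->E->(2,2) | ant2:(1,3)->N->(0,3)
  grid max=4 at (2,1)
Step 5: ant0:(2,1)->E->(2,2) | ant1:(2,2)->W->(2,1) | ant2:(0,3)->S->(1,3)
  grid max=5 at (2,1)
Step 6: ant0:(2,2)->W->(2,1) | ant1:(2,1)->E->(2,2) | ant2:(1,3)->N->(0,3)
  grid max=6 at (2,1)

(2,1) (2,2) (0,3)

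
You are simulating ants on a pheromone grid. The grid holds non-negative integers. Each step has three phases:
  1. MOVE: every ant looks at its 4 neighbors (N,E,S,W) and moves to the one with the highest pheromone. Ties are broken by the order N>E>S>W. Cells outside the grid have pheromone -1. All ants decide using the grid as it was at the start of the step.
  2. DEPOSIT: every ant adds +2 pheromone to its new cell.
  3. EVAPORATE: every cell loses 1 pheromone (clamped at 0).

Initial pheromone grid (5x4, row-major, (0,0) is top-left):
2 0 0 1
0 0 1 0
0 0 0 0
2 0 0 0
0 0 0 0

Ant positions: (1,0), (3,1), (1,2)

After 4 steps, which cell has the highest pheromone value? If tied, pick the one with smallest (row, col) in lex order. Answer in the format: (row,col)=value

Answer: (0,0)=2

Derivation:
Step 1: ant0:(1,0)->N->(0,0) | ant1:(3,1)->W->(3,0) | ant2:(1,2)->N->(0,2)
  grid max=3 at (0,0)
Step 2: ant0:(0,0)->E->(0,1) | ant1:(3,0)->N->(2,0) | ant2:(0,2)->E->(0,3)
  grid max=2 at (0,0)
Step 3: ant0:(0,1)->W->(0,0) | ant1:(2,0)->S->(3,0) | ant2:(0,3)->S->(1,3)
  grid max=3 at (0,0)
Step 4: ant0:(0,0)->E->(0,1) | ant1:(3,0)->N->(2,0) | ant2:(1,3)->N->(0,3)
  grid max=2 at (0,0)
Final grid:
  2 1 0 1
  0 0 0 0
  1 0 0 0
  2 0 0 0
  0 0 0 0
Max pheromone 2 at (0,0)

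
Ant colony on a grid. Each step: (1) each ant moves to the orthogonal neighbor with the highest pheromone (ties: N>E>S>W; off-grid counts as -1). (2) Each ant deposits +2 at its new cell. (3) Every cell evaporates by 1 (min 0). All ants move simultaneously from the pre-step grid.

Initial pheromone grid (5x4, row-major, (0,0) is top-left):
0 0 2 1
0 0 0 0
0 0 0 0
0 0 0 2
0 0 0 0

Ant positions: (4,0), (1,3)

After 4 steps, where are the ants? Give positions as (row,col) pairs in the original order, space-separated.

Step 1: ant0:(4,0)->N->(3,0) | ant1:(1,3)->N->(0,3)
  grid max=2 at (0,3)
Step 2: ant0:(3,0)->N->(2,0) | ant1:(0,3)->W->(0,2)
  grid max=2 at (0,2)
Step 3: ant0:(2,0)->N->(1,0) | ant1:(0,2)->E->(0,3)
  grid max=2 at (0,3)
Step 4: ant0:(1,0)->N->(0,0) | ant1:(0,3)->W->(0,2)
  grid max=2 at (0,2)

(0,0) (0,2)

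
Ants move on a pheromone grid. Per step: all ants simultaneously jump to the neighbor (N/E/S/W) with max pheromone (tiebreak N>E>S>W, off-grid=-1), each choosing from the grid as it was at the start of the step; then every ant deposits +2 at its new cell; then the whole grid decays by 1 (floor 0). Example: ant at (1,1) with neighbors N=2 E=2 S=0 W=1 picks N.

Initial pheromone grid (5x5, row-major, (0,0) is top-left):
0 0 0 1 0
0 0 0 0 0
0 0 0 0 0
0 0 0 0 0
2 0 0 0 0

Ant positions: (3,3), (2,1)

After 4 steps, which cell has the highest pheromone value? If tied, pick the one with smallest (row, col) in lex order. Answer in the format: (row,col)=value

Answer: (0,2)=2

Derivation:
Step 1: ant0:(3,3)->N->(2,3) | ant1:(2,1)->N->(1,1)
  grid max=1 at (1,1)
Step 2: ant0:(2,3)->N->(1,3) | ant1:(1,1)->N->(0,1)
  grid max=1 at (0,1)
Step 3: ant0:(1,3)->N->(0,3) | ant1:(0,1)->E->(0,2)
  grid max=1 at (0,2)
Step 4: ant0:(0,3)->W->(0,2) | ant1:(0,2)->E->(0,3)
  grid max=2 at (0,2)
Final grid:
  0 0 2 2 0
  0 0 0 0 0
  0 0 0 0 0
  0 0 0 0 0
  0 0 0 0 0
Max pheromone 2 at (0,2)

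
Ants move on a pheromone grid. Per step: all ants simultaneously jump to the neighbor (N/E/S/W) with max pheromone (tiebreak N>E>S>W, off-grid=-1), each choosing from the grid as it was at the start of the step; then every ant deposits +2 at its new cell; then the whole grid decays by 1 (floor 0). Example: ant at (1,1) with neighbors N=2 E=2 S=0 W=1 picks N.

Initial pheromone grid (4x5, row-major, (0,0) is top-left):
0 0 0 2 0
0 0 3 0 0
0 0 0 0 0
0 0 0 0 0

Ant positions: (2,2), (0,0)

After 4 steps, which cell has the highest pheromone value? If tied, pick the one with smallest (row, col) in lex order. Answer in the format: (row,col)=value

Step 1: ant0:(2,2)->N->(1,2) | ant1:(0,0)->E->(0,1)
  grid max=4 at (1,2)
Step 2: ant0:(1,2)->N->(0,2) | ant1:(0,1)->E->(0,2)
  grid max=3 at (0,2)
Step 3: ant0:(0,2)->S->(1,2) | ant1:(0,2)->S->(1,2)
  grid max=6 at (1,2)
Step 4: ant0:(1,2)->N->(0,2) | ant1:(1,2)->N->(0,2)
  grid max=5 at (0,2)
Final grid:
  0 0 5 0 0
  0 0 5 0 0
  0 0 0 0 0
  0 0 0 0 0
Max pheromone 5 at (0,2)

Answer: (0,2)=5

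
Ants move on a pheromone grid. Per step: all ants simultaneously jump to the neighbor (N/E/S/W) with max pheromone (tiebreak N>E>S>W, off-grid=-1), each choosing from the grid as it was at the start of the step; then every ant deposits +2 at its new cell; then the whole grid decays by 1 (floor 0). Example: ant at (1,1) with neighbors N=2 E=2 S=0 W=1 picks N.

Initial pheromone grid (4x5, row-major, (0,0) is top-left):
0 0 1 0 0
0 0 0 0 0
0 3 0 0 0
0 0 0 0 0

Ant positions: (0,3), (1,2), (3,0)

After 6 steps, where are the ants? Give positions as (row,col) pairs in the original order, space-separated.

Step 1: ant0:(0,3)->W->(0,2) | ant1:(1,2)->N->(0,2) | ant2:(3,0)->N->(2,0)
  grid max=4 at (0,2)
Step 2: ant0:(0,2)->E->(0,3) | ant1:(0,2)->E->(0,3) | ant2:(2,0)->E->(2,1)
  grid max=3 at (0,2)
Step 3: ant0:(0,3)->W->(0,2) | ant1:(0,3)->W->(0,2) | ant2:(2,1)->N->(1,1)
  grid max=6 at (0,2)
Step 4: ant0:(0,2)->E->(0,3) | ant1:(0,2)->E->(0,3) | ant2:(1,1)->S->(2,1)
  grid max=5 at (0,2)
Step 5: ant0:(0,3)->W->(0,2) | ant1:(0,3)->W->(0,2) | ant2:(2,1)->N->(1,1)
  grid max=8 at (0,2)
Step 6: ant0:(0,2)->E->(0,3) | ant1:(0,2)->E->(0,3) | ant2:(1,1)->S->(2,1)
  grid max=7 at (0,2)

(0,3) (0,3) (2,1)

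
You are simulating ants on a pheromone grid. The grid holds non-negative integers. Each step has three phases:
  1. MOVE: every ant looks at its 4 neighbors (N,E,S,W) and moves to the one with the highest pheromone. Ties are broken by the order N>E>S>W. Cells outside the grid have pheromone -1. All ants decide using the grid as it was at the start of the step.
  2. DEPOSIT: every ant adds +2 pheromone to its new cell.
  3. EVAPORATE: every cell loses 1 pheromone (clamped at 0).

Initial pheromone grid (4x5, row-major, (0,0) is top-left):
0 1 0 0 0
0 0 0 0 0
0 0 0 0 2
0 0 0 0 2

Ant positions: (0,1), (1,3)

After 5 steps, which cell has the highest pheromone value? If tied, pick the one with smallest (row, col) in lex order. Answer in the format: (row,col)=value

Answer: (0,2)=5

Derivation:
Step 1: ant0:(0,1)->E->(0,2) | ant1:(1,3)->N->(0,3)
  grid max=1 at (0,2)
Step 2: ant0:(0,2)->E->(0,3) | ant1:(0,3)->W->(0,2)
  grid max=2 at (0,2)
Step 3: ant0:(0,3)->W->(0,2) | ant1:(0,2)->E->(0,3)
  grid max=3 at (0,2)
Step 4: ant0:(0,2)->E->(0,3) | ant1:(0,3)->W->(0,2)
  grid max=4 at (0,2)
Step 5: ant0:(0,3)->W->(0,2) | ant1:(0,2)->E->(0,3)
  grid max=5 at (0,2)
Final grid:
  0 0 5 5 0
  0 0 0 0 0
  0 0 0 0 0
  0 0 0 0 0
Max pheromone 5 at (0,2)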